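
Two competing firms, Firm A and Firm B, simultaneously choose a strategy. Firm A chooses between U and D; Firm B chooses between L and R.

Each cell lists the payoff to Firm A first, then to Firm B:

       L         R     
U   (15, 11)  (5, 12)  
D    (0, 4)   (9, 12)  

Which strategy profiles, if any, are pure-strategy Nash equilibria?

(D, R)

(U, L): Firm B prefers R (12 > 11) — not an equilibrium.
(U, R): Firm A prefers D (9 > 5) — not an equilibrium.
(D, L): Firm A prefers U (15 > 0); Firm B prefers R (12 > 4) — not an equilibrium.
(D, R): Firm A gets 9 ≥ 5 from U, and Firm B gets 12 ≥ 4 from L — Nash equilibrium.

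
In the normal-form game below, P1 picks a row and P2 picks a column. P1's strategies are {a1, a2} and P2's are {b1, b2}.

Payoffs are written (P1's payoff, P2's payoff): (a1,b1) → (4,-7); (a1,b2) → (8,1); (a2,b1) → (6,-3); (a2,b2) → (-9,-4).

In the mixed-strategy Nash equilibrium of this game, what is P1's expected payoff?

First find y, the probability P2 plays b1, from P1's indifference between a1 and a2: 4y + 8(1−y) = 6y − 9(1−y), giving y = 17/19.
Since P1 is indifferent in equilibrium, P1's expected payoff equals the payoff from either row against (17/19, 2/19). Using a1: 4(17/19) + 8(2/19) = 84/19.

84/19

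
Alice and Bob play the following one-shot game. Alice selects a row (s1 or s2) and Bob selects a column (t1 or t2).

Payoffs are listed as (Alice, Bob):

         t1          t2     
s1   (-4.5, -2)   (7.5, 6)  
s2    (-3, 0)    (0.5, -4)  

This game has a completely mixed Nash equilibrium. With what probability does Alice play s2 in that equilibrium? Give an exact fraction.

Let x be the probability that Alice plays s1. In a completely mixed equilibrium, Bob must be indifferent between t1 and t2.
Bob's expected payoff from t1 is −2x; from t2 it is 6x − 4(1−x).
Setting these equal: −2x = 10x − 4, so x = 1/3.
Therefore Alice plays s2 with probability 1 − 1/3 = 2/3.

2/3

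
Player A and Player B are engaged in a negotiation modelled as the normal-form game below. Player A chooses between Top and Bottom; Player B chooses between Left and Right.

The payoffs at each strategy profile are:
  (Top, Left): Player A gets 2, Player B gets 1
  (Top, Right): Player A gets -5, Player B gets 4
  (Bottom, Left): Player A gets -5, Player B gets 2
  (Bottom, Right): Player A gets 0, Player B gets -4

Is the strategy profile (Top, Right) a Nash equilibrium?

At (Top, Right), Player A earns -5; switching to Bottom would give 0, so Player A would deviate.
Player B earns 4; switching to Left would give 1, so Player B has no profitable deviation.
Since at least one player can profitably deviate, this is not a Nash equilibrium.

No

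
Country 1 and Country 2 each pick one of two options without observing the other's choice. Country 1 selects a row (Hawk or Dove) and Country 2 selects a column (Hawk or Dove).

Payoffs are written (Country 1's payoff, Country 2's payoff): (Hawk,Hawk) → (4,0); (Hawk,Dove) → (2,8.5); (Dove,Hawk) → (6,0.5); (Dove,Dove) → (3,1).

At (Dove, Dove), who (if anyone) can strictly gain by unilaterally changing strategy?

Country 1 at (Dove, Dove) earns 3; deviating to Hawk yields 2 — not better.
Country 2 earns 1; deviating to Hawk yields 0.5 — not better.
Neither player can strictly improve; the profile is a Nash equilibrium.

Neither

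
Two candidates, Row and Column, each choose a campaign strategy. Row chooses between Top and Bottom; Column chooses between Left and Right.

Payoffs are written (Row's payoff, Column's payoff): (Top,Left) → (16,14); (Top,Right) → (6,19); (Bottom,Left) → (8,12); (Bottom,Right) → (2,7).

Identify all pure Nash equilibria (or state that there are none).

(Top, Right)

(Top, Left): Column prefers Right (19 > 14) — not an equilibrium.
(Top, Right): Row gets 6 ≥ 2 from Bottom, and Column gets 19 ≥ 14 from Left — Nash equilibrium.
(Bottom, Left): Row prefers Top (16 > 8) — not an equilibrium.
(Bottom, Right): Row prefers Top (6 > 2); Column prefers Left (12 > 7) — not an equilibrium.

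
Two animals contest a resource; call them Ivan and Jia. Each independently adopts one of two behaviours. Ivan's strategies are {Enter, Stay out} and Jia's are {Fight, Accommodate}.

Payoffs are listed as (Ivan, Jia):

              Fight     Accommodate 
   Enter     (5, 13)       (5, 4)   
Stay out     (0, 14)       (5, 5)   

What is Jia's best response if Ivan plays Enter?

Fight

Against Enter, Jia earns 13 from Fight and 4 from Accommodate.
So Fight is the best response.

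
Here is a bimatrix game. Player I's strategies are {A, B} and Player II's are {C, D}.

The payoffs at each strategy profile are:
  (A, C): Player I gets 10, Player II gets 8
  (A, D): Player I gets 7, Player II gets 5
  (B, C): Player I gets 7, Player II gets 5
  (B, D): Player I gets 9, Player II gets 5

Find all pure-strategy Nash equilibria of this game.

(A, C): Player I gets 10 ≥ 7 from B, and Player II gets 8 ≥ 5 from D — Nash equilibrium.
(A, D): Player I prefers B (9 > 7); Player II prefers C (8 > 5) — not an equilibrium.
(B, C): Player I prefers A (10 > 7) — not an equilibrium.
(B, D): Player I gets 9 ≥ 7 from A, and Player II gets 5 ≥ 5 from C — Nash equilibrium.

(A, C) and (B, D)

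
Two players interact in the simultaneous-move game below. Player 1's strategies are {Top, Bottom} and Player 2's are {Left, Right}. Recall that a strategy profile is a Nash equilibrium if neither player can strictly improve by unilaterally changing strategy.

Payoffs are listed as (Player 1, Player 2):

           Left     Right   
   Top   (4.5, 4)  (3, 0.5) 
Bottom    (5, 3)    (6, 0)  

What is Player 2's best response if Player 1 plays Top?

Left

Against Top, Player 2 earns 4 from Left and 0.5 from Right.
So Left is the best response.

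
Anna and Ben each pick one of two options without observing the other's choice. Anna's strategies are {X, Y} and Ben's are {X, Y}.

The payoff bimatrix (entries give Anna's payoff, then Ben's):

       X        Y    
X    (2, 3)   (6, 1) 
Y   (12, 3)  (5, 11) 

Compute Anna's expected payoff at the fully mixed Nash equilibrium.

First find q, the probability Ben plays X, from Anna's indifference between X and Y: 2q + 6(1−q) = 12q + 5(1−q), giving q = 1/11.
Since Anna is indifferent in equilibrium, Anna's expected payoff equals the payoff from either row against (1/11, 10/11). Using X: 2(1/11) + 6(10/11) = 62/11.

62/11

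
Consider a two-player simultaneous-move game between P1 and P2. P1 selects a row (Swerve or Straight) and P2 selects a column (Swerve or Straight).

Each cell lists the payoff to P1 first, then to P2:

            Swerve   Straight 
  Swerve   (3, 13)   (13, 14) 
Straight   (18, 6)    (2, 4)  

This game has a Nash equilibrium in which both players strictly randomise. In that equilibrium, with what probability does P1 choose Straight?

Let r be the probability that P1 plays Swerve. In a completely mixed equilibrium, P2 must be indifferent between Swerve and Straight.
P2's expected payoff from Swerve is 13r + 6(1−r); from Straight it is 14r + 4(1−r).
Setting these equal: 7r + 6 = 10r + 4, so r = 2/3.
Therefore P1 plays Straight with probability 1 − 2/3 = 1/3.

1/3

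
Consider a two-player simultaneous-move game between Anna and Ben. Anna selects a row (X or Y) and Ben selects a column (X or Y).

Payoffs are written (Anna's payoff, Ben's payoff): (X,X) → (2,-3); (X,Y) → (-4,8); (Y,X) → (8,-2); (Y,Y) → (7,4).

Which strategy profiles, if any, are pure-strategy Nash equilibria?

(X, X): Anna prefers Y (8 > 2); Ben prefers Y (8 > -3) — not an equilibrium.
(X, Y): Anna prefers Y (7 > -4) — not an equilibrium.
(Y, X): Ben prefers Y (4 > -2) — not an equilibrium.
(Y, Y): Anna gets 7 ≥ -4 from X, and Ben gets 4 ≥ -2 from X — Nash equilibrium.

(Y, Y)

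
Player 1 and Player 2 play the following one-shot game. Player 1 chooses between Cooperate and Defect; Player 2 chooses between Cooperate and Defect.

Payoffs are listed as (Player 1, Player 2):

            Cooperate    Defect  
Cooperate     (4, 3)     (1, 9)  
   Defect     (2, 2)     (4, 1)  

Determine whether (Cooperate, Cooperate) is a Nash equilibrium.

No

At (Cooperate, Cooperate), Player 1 earns 4; switching to Defect would give 2, so Player 1 has no profitable deviation.
Player 2 earns 3; switching to Defect would give 9, so Player 2 would deviate.
Since at least one player can profitably deviate, this is not a Nash equilibrium.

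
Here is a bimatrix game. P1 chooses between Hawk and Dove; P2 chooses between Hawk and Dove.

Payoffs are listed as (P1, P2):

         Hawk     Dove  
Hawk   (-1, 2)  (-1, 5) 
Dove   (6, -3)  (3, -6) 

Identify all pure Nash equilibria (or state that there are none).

(Dove, Hawk)

(Hawk, Hawk): P1 prefers Dove (6 > -1); P2 prefers Dove (5 > 2) — not an equilibrium.
(Hawk, Dove): P1 prefers Dove (3 > -1) — not an equilibrium.
(Dove, Hawk): P1 gets 6 ≥ -1 from Hawk, and P2 gets -3 ≥ -6 from Dove — Nash equilibrium.
(Dove, Dove): P2 prefers Hawk (-3 > -6) — not an equilibrium.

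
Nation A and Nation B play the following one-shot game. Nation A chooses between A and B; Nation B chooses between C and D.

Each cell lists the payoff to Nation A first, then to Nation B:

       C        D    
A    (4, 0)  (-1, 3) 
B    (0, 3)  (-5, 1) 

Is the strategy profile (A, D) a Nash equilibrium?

At (A, D), Nation A earns -1; switching to B would give -5, so Nation A has no profitable deviation.
Nation B earns 3; switching to C would give 0, so Nation B has no profitable deviation.
Neither player can gain by a unilateral deviation, so this profile is a Nash equilibrium.

Yes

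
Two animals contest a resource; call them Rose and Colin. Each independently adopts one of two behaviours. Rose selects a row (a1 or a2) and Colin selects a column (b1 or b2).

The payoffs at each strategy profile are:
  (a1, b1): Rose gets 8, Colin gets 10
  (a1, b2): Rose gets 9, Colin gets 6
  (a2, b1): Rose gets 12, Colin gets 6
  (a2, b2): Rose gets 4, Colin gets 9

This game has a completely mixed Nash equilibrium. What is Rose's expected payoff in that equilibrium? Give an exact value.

First find q, the probability Colin plays b1, from Rose's indifference between a1 and a2: 8q + 9(1−q) = 12q + 4(1−q), giving q = 5/9.
Since Rose is indifferent in equilibrium, Rose's expected payoff equals the payoff from either row against (5/9, 4/9). Using a1: 8(5/9) + 9(4/9) = 76/9.

76/9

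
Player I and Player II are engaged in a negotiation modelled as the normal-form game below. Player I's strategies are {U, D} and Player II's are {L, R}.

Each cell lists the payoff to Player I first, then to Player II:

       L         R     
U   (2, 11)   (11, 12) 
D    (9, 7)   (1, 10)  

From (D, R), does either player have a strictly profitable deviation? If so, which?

Player I at (D, R) earns 1; deviating to U yields 11 — a strict improvement.
Player II earns 10; deviating to L yields 7 — not better.
Only Player I has a strictly profitable deviation.

Player I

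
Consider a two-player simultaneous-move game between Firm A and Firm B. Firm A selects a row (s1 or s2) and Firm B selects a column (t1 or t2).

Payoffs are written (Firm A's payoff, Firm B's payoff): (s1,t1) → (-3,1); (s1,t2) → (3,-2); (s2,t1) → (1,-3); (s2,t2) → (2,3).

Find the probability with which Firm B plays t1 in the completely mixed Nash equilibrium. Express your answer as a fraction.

1/5

Let q be the probability that Firm B plays t1. In a completely mixed equilibrium, Firm A must be indifferent between s1 and s2.
Firm A's expected payoff from s1 is −3q + 3(1−q); from s2 it is q + 2(1−q).
Setting these equal: −6q + 3 = −q + 2, so q = 1/5.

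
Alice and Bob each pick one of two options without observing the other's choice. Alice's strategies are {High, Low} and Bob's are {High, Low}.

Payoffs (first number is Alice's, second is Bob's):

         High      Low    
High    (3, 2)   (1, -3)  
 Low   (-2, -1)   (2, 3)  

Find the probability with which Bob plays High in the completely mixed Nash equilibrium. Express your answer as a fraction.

1/6

Let y be the probability that Bob plays High. In a completely mixed equilibrium, Alice must be indifferent between High and Low.
Alice's expected payoff from High is 3y + (1−y); from Low it is −2y + 2(1−y).
Setting these equal: 2y + 1 = −4y + 2, so y = 1/6.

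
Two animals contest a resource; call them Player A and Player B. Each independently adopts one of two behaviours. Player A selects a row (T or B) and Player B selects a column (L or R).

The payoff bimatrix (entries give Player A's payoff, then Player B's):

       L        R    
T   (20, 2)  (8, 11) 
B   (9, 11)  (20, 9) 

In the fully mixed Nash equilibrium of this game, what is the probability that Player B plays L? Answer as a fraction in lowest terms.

Let c be the probability that Player B plays L. In a completely mixed equilibrium, Player A must be indifferent between T and B.
Player A's expected payoff from T is 20c + 8(1−c); from B it is 9c + 20(1−c).
Setting these equal: 12c + 8 = −11c + 20, so c = 12/23.

12/23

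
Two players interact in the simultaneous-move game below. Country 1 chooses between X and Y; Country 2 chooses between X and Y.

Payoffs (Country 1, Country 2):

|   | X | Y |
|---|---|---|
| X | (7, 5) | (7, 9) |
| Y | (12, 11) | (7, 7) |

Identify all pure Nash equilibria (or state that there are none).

(X, X): Country 1 prefers Y (12 > 7); Country 2 prefers Y (9 > 5) — not an equilibrium.
(X, Y): Country 1 gets 7 ≥ 7 from Y, and Country 2 gets 9 ≥ 5 from X — Nash equilibrium.
(Y, X): Country 1 gets 12 ≥ 7 from X, and Country 2 gets 11 ≥ 7 from Y — Nash equilibrium.
(Y, Y): Country 2 prefers X (11 > 7) — not an equilibrium.

(X, Y) and (Y, X)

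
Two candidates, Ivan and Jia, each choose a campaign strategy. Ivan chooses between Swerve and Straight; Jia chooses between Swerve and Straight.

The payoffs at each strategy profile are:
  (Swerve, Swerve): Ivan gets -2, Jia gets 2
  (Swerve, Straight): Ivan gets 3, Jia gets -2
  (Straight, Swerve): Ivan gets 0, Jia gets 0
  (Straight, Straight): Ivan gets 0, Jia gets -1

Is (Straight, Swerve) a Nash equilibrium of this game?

At (Straight, Swerve), Ivan earns 0; switching to Swerve would give -2, so Ivan has no profitable deviation.
Jia earns 0; switching to Straight would give -1, so Jia has no profitable deviation.
Neither player can gain by a unilateral deviation, so this profile is a Nash equilibrium.

Yes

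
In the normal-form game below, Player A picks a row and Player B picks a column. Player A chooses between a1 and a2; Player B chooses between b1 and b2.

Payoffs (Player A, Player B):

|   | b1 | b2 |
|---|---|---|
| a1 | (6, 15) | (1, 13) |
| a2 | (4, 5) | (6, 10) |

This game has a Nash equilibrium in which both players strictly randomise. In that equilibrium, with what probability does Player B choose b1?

Let c be the probability that Player B plays b1. In a completely mixed equilibrium, Player A must be indifferent between a1 and a2.
Player A's expected payoff from a1 is 6c + (1−c); from a2 it is 4c + 6(1−c).
Setting these equal: 5c + 1 = −2c + 6, so c = 5/7.

5/7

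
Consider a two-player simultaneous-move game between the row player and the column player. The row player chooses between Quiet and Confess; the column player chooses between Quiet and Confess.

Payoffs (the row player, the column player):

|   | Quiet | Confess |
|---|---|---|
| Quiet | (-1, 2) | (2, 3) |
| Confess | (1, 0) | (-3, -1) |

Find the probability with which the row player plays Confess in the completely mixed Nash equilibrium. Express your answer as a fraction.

1/2

Let p be the probability that the row player plays Quiet. In a completely mixed equilibrium, the column player must be indifferent between Quiet and Confess.
The column player's expected payoff from Quiet is 2p; from Confess it is 3p − (1−p).
Setting these equal: 2p = 4p − 1, so p = 1/2.
Therefore the row player plays Confess with probability 1 − 1/2 = 1/2.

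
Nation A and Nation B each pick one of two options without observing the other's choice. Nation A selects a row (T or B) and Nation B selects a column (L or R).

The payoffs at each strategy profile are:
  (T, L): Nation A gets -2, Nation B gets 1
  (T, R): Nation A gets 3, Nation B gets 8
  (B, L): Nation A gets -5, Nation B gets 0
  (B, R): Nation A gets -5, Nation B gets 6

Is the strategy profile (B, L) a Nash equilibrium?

At (B, L), Nation A earns -5; switching to T would give -2, so Nation A would deviate.
Nation B earns 0; switching to R would give 6, so Nation B would deviate.
Since at least one player can profitably deviate, this is not a Nash equilibrium.

No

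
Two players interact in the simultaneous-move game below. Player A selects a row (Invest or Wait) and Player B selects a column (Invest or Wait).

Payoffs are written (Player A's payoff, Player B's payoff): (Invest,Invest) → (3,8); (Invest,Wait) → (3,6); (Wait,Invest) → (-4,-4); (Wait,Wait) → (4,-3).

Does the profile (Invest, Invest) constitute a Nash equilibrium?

Yes

At (Invest, Invest), Player A earns 3; switching to Wait would give -4, so Player A has no profitable deviation.
Player B earns 8; switching to Wait would give 6, so Player B has no profitable deviation.
Neither player can gain by a unilateral deviation, so this profile is a Nash equilibrium.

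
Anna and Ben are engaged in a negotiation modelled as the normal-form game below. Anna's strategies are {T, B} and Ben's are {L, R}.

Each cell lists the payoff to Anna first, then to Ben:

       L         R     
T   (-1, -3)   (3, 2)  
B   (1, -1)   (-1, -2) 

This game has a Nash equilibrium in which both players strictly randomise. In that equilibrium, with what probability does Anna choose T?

Let p be the probability that Anna plays T. In a completely mixed equilibrium, Ben must be indifferent between L and R.
Ben's expected payoff from L is −3p − (1−p); from R it is 2p − 2(1−p).
Setting these equal: −2p − 1 = 4p − 2, so p = 1/6.

1/6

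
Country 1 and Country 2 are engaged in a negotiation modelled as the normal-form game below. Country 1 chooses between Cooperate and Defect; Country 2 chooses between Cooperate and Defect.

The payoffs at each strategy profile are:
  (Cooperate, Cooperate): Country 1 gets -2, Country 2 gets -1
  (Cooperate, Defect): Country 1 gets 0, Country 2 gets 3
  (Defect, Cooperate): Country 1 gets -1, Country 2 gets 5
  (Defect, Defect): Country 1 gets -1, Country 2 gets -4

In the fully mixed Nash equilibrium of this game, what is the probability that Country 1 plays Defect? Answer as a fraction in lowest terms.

Let x be the probability that Country 1 plays Cooperate. In a completely mixed equilibrium, Country 2 must be indifferent between Cooperate and Defect.
Country 2's expected payoff from Cooperate is −x + 5(1−x); from Defect it is 3x − 4(1−x).
Setting these equal: −6x + 5 = 7x − 4, so x = 9/13.
Therefore Country 1 plays Defect with probability 1 − 9/13 = 4/13.

4/13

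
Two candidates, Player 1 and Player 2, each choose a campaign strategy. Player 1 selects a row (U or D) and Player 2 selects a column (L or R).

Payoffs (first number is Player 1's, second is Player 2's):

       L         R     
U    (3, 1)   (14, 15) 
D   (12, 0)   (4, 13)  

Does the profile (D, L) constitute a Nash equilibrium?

At (D, L), Player 1 earns 12; switching to U would give 3, so Player 1 has no profitable deviation.
Player 2 earns 0; switching to R would give 13, so Player 2 would deviate.
Since at least one player can profitably deviate, this is not a Nash equilibrium.

No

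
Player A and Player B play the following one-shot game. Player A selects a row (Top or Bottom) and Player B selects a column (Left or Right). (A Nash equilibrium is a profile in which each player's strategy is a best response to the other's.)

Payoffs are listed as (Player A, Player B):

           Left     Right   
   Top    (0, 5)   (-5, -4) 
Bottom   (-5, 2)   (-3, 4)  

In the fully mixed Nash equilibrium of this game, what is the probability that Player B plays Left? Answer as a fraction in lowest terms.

Let c be the probability that Player B plays Left. In a completely mixed equilibrium, Player A must be indifferent between Top and Bottom.
Player A's expected payoff from Top is −5(1−c); from Bottom it is −5c − 3(1−c).
Setting these equal: 5c − 5 = −2c − 3, so c = 2/7.

2/7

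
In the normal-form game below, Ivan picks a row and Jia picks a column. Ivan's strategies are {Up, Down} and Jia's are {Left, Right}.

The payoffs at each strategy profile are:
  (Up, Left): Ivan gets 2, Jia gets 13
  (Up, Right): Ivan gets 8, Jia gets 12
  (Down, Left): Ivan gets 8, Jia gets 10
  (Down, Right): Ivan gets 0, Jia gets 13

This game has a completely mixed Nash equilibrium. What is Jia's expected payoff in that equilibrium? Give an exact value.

First find p, the probability Ivan plays Up, from Jia's indifference between Left and Right: 13p + 10(1−p) = 12p + 13(1−p), giving p = 3/4.
Since Jia is indifferent in equilibrium, Jia's expected payoff equals the payoff from either column against (3/4, 1/4). Using Left: 13(3/4) + 10(1/4) = 49/4.

49/4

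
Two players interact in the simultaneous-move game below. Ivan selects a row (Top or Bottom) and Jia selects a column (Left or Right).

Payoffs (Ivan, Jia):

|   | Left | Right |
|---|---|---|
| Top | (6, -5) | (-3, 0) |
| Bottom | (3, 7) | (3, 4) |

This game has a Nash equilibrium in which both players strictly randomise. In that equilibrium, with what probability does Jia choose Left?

2/3

Let q be the probability that Jia plays Left. In a completely mixed equilibrium, Ivan must be indifferent between Top and Bottom.
Ivan's expected payoff from Top is 6q − 3(1−q); from Bottom it is 3q + 3(1−q).
Setting these equal: 9q − 3 = 3, so q = 2/3.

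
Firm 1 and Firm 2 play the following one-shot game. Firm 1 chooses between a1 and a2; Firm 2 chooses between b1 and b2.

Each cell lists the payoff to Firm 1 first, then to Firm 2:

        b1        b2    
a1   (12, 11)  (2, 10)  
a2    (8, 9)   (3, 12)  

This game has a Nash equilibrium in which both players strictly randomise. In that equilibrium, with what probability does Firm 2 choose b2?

Let c be the probability that Firm 2 plays b1. In a completely mixed equilibrium, Firm 1 must be indifferent between a1 and a2.
Firm 1's expected payoff from a1 is 12c + 2(1−c); from a2 it is 8c + 3(1−c).
Setting these equal: 10c + 2 = 5c + 3, so c = 1/5.
Therefore Firm 2 plays b2 with probability 1 − 1/5 = 4/5.

4/5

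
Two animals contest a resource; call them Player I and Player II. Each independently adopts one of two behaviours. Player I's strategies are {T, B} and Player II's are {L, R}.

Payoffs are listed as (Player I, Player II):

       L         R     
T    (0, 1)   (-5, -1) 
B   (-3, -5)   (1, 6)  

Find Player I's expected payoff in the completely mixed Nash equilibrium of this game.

-5/3

First find y, the probability Player II plays L, from Player I's indifference between T and B: −5(1−y) = −3y + (1−y), giving y = 2/3.
Since Player I is indifferent in equilibrium, Player I's expected payoff equals the payoff from either row against (2/3, 1/3). Using T: −5(1/3) = -5/3.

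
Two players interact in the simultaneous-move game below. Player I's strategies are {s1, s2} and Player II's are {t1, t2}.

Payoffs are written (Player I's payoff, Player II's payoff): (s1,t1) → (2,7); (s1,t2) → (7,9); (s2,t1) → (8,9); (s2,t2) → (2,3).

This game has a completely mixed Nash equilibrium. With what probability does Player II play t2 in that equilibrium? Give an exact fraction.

Let q be the probability that Player II plays t1. In a completely mixed equilibrium, Player I must be indifferent between s1 and s2.
Player I's expected payoff from s1 is 2q + 7(1−q); from s2 it is 8q + 2(1−q).
Setting these equal: −5q + 7 = 6q + 2, so q = 5/11.
Therefore Player II plays t2 with probability 1 − 5/11 = 6/11.

6/11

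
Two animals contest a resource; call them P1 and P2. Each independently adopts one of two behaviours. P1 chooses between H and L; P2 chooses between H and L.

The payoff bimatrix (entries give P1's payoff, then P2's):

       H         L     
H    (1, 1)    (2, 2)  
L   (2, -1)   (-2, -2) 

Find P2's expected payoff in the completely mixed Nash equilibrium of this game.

First find p, the probability P1 plays H, from P2's indifference between H and L: p − (1−p) = 2p − 2(1−p), giving p = 1/2.
Since P2 is indifferent in equilibrium, P2's expected payoff equals the payoff from either column against (1/2, 1/2). Using H: (1/2) − (1/2) = 0.

0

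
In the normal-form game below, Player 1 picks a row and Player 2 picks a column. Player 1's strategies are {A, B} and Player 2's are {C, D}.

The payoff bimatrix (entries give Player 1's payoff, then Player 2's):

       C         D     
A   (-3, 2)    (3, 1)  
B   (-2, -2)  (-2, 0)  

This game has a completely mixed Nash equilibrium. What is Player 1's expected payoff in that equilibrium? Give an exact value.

-2

First find q, the probability Player 2 plays C, from Player 1's indifference between A and B: −3q + 3(1−q) = −2q − 2(1−q), giving q = 5/6.
Since Player 1 is indifferent in equilibrium, Player 1's expected payoff equals the payoff from either row against (5/6, 1/6). Using A: −3(5/6) + 3(1/6) = -2.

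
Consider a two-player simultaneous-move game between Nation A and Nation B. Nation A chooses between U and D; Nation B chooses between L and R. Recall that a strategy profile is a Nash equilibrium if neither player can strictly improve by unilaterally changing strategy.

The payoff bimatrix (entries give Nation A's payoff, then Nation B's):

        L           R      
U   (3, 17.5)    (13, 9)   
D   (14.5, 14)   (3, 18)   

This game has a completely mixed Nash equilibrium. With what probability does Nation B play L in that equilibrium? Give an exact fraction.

Let q be the probability that Nation B plays L. In a completely mixed equilibrium, Nation A must be indifferent between U and D.
Nation A's expected payoff from U is 3q + 13(1−q); from D it is 14.5q + 3(1−q).
Setting these equal: −10q + 13 = 11.5q + 3, so q = 20/43.

20/43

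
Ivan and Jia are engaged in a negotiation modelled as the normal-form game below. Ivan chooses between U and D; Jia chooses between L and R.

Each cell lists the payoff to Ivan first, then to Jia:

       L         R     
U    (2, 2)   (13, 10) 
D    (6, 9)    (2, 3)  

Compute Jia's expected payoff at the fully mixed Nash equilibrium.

First find x, the probability Ivan plays U, from Jia's indifference between L and R: 2x + 9(1−x) = 10x + 3(1−x), giving x = 3/7.
Since Jia is indifferent in equilibrium, Jia's expected payoff equals the payoff from either column against (3/7, 4/7). Using L: 2(3/7) + 9(4/7) = 6.

6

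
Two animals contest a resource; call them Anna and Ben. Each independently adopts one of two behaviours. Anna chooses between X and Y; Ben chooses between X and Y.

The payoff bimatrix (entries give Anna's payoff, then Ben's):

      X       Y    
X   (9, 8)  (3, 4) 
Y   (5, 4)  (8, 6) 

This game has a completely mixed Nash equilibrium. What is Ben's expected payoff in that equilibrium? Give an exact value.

First find p, the probability Anna plays X, from Ben's indifference between X and Y: 8p + 4(1−p) = 4p + 6(1−p), giving p = 1/3.
Since Ben is indifferent in equilibrium, Ben's expected payoff equals the payoff from either column against (1/3, 2/3). Using X: 8(1/3) + 4(2/3) = 16/3.

16/3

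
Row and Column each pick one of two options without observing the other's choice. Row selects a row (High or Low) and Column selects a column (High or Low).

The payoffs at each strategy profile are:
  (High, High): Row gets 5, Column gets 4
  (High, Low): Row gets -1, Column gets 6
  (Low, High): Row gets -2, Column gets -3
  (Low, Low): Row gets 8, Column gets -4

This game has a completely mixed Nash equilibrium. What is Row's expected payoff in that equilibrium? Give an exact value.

19/8

First find q, the probability Column plays High, from Row's indifference between High and Low: 5q − (1−q) = −2q + 8(1−q), giving q = 9/16.
Since Row is indifferent in equilibrium, Row's expected payoff equals the payoff from either row against (9/16, 7/16). Using High: 5(9/16) − (7/16) = 19/8.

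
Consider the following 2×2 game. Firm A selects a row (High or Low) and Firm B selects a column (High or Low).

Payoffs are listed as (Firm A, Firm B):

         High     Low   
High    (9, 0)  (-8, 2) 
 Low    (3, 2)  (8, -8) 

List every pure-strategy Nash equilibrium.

(High, High): Firm B prefers Low (2 > 0) — not an equilibrium.
(High, Low): Firm A prefers Low (8 > -8) — not an equilibrium.
(Low, High): Firm A prefers High (9 > 3) — not an equilibrium.
(Low, Low): Firm B prefers High (2 > -8) — not an equilibrium.

none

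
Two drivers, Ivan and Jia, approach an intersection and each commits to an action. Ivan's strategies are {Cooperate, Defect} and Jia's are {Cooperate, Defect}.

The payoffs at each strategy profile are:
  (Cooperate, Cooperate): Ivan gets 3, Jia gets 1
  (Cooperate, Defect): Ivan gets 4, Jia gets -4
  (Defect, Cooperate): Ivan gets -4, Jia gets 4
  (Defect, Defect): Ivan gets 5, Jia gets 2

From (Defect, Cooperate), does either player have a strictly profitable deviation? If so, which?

Ivan

Ivan at (Defect, Cooperate) earns -4; deviating to Cooperate yields 3 — a strict improvement.
Jia earns 4; deviating to Defect yields 2 — not better.
Only Ivan has a strictly profitable deviation.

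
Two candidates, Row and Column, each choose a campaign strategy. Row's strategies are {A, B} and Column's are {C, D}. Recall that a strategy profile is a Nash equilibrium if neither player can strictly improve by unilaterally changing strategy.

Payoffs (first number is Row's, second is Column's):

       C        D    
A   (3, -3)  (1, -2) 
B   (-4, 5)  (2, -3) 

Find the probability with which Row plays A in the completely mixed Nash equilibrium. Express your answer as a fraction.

8/9

Let x be the probability that Row plays A. In a completely mixed equilibrium, Column must be indifferent between C and D.
Column's expected payoff from C is −3x + 5(1−x); from D it is −2x − 3(1−x).
Setting these equal: −8x + 5 = x − 3, so x = 8/9.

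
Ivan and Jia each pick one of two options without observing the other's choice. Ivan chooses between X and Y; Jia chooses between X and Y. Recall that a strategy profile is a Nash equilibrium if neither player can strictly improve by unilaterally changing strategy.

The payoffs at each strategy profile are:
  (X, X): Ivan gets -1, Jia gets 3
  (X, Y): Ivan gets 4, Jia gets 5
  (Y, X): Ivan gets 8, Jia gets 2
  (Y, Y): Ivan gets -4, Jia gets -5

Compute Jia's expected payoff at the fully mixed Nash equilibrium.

First find p, the probability Ivan plays X, from Jia's indifference between X and Y: 3p + 2(1−p) = 5p − 5(1−p), giving p = 7/9.
Since Jia is indifferent in equilibrium, Jia's expected payoff equals the payoff from either column against (7/9, 2/9). Using X: 3(7/9) + 2(2/9) = 25/9.

25/9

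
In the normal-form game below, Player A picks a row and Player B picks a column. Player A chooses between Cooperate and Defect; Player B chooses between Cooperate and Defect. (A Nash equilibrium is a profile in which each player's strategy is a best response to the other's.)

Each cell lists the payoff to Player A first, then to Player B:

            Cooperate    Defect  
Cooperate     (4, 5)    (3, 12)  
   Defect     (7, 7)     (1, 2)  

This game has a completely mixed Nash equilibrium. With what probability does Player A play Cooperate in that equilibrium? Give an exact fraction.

Let r be the probability that Player A plays Cooperate. In a completely mixed equilibrium, Player B must be indifferent between Cooperate and Defect.
Player B's expected payoff from Cooperate is 5r + 7(1−r); from Defect it is 12r + 2(1−r).
Setting these equal: −2r + 7 = 10r + 2, so r = 5/12.

5/12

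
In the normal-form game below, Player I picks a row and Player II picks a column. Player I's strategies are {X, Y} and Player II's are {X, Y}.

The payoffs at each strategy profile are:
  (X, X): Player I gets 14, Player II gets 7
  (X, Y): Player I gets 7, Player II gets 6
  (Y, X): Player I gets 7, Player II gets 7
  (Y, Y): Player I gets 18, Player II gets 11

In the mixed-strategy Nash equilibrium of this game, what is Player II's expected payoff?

First find x, the probability Player I plays X, from Player II's indifference between X and Y: 7x + 7(1−x) = 6x + 11(1−x), giving x = 4/5.
Since Player II is indifferent in equilibrium, Player II's expected payoff equals the payoff from either column against (4/5, 1/5). Using X: 7(4/5) + 7(1/5) = 7.

7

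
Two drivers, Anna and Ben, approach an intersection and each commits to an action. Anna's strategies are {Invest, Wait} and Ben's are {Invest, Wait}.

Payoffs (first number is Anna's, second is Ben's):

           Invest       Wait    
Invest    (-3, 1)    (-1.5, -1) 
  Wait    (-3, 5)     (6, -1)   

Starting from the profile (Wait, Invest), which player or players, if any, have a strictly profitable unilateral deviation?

Anna at (Wait, Invest) earns -3; deviating to Invest yields -3 — not better.
Ben earns 5; deviating to Wait yields -1 — not better.
Neither player can strictly improve; the profile is a Nash equilibrium.

Neither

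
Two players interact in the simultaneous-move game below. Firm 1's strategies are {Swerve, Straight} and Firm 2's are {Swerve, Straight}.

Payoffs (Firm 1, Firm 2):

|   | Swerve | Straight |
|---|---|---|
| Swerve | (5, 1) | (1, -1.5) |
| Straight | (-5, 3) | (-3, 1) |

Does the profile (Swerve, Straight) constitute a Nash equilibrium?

At (Swerve, Straight), Firm 1 earns 1; switching to Straight would give -3, so Firm 1 has no profitable deviation.
Firm 2 earns -1.5; switching to Swerve would give 1, so Firm 2 would deviate.
Since at least one player can profitably deviate, this is not a Nash equilibrium.

No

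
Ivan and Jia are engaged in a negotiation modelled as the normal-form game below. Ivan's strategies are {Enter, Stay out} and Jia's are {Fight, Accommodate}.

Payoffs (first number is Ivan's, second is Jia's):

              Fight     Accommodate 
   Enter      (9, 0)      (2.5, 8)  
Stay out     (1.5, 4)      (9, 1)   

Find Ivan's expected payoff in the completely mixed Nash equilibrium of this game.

309/56

First find q, the probability Jia plays Fight, from Ivan's indifference between Enter and Stay out: 9q + 2.5(1−q) = 1.5q + 9(1−q), giving q = 13/28.
Since Ivan is indifferent in equilibrium, Ivan's expected payoff equals the payoff from either row against (13/28, 15/28). Using Enter: 9(13/28) + 2.5(15/28) = 309/56.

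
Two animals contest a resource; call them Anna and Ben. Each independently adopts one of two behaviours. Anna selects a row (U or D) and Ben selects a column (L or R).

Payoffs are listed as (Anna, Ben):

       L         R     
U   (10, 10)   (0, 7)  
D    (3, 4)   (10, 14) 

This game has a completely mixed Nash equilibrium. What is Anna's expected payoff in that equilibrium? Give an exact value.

100/17

First find y, the probability Ben plays L, from Anna's indifference between U and D: 10y = 3y + 10(1−y), giving y = 10/17.
Since Anna is indifferent in equilibrium, Anna's expected payoff equals the payoff from either row against (10/17, 7/17). Using U: 10(10/17) = 100/17.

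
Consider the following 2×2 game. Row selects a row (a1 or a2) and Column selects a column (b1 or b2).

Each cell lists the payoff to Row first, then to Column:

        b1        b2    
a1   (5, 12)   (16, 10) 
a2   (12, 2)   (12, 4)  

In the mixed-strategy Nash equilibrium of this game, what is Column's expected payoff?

7

First find p, the probability Row plays a1, from Column's indifference between b1 and b2: 12p + 2(1−p) = 10p + 4(1−p), giving p = 1/2.
Since Column is indifferent in equilibrium, Column's expected payoff equals the payoff from either column against (1/2, 1/2). Using b1: 12(1/2) + 2(1/2) = 7.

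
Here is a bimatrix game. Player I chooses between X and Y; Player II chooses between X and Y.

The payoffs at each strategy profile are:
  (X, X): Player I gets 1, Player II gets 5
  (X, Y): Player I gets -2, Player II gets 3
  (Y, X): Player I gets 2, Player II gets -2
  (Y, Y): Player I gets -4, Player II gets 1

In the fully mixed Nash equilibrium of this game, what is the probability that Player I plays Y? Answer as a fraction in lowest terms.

2/5

Let p be the probability that Player I plays X. In a completely mixed equilibrium, Player II must be indifferent between X and Y.
Player II's expected payoff from X is 5p − 2(1−p); from Y it is 3p + (1−p).
Setting these equal: 7p − 2 = 2p + 1, so p = 3/5.
Therefore Player I plays Y with probability 1 − 3/5 = 2/5.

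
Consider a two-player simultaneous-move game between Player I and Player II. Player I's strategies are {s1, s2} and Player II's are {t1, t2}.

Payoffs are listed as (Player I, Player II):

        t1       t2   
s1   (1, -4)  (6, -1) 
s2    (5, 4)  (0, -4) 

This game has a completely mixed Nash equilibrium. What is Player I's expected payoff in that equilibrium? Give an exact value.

First find y, the probability Player II plays t1, from Player I's indifference between s1 and s2: y + 6(1−y) = 5y, giving y = 3/5.
Since Player I is indifferent in equilibrium, Player I's expected payoff equals the payoff from either row against (3/5, 2/5). Using s1: (3/5) + 6(2/5) = 3.

3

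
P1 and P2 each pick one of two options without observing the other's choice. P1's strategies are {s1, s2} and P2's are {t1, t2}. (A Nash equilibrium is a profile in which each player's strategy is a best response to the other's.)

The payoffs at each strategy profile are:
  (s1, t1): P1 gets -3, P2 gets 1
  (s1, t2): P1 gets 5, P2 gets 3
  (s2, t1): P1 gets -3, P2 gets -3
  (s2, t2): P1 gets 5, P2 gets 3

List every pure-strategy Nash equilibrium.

(s1, t1): P2 prefers t2 (3 > 1) — not an equilibrium.
(s1, t2): P1 gets 5 ≥ 5 from s2, and P2 gets 3 ≥ 1 from t1 — Nash equilibrium.
(s2, t1): P2 prefers t2 (3 > -3) — not an equilibrium.
(s2, t2): P1 gets 5 ≥ 5 from s1, and P2 gets 3 ≥ -3 from t1 — Nash equilibrium.

(s1, t2) and (s2, t2)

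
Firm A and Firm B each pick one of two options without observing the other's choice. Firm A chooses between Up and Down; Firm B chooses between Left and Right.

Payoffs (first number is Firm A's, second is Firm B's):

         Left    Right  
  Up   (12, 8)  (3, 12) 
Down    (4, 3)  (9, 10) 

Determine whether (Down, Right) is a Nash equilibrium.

Yes

At (Down, Right), Firm A earns 9; switching to Up would give 3, so Firm A has no profitable deviation.
Firm B earns 10; switching to Left would give 3, so Firm B has no profitable deviation.
Neither player can gain by a unilateral deviation, so this profile is a Nash equilibrium.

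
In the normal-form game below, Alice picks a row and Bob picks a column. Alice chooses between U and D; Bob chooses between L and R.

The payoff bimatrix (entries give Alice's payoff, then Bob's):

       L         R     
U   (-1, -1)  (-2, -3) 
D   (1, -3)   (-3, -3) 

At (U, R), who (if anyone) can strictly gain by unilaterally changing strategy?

Alice at (U, R) earns -2; deviating to D yields -3 — not better.
Bob earns -3; deviating to L yields -1 — a strict improvement.
Only Bob has a strictly profitable deviation.

Bob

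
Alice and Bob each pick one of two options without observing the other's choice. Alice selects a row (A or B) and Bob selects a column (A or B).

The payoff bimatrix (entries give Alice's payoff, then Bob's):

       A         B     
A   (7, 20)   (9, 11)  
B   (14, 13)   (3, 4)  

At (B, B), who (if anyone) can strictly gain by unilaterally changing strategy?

Alice at (B, B) earns 3; deviating to A yields 9 — a strict improvement.
Bob earns 4; deviating to A yields 13 — a strict improvement.
Both Alice and Bob have strictly profitable deviations.

Both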